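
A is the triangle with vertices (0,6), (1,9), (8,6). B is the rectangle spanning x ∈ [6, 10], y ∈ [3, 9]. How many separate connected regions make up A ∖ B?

1

A ∖ B is a single connected region.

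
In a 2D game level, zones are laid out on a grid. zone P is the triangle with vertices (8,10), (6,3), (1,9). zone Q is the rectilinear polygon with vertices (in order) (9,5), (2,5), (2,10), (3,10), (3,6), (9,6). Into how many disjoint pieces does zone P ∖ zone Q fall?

zone P ∖ zone Q splits into 3 disjoint pieces (area 15.7786, area 2.2381, area 0.6714).

3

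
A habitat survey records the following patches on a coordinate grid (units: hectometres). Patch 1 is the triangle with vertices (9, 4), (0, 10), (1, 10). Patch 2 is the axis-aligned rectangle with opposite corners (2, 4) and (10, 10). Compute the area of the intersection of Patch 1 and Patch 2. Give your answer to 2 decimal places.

2.04

The intersection is the polygon with vertices (2,8.667), (2,9.25), (9,4).
By the shoelace formula its area is 2.04.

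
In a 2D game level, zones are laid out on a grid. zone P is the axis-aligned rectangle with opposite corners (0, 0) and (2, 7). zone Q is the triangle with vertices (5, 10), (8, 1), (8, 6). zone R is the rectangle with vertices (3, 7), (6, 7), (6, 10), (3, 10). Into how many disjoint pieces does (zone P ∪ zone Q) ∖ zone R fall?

2

(zone P ∪ zone Q) ∖ zone R splits into 2 disjoint pieces (area 14, area 6.6667).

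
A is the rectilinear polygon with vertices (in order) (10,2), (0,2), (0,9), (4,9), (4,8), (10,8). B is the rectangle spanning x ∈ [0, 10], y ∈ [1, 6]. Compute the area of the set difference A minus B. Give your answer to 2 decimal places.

|A| = 64, |A∩B| = 40.
|A ∖ B| = |A| − |A∩B| = 64 − 40 = 24.00.

24.00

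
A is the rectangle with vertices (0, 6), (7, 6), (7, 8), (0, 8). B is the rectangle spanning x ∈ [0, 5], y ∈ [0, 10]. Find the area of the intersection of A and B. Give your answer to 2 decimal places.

10.00

|A∩B|: x∈[0,5], y∈[6,8] → 5·2 = 10.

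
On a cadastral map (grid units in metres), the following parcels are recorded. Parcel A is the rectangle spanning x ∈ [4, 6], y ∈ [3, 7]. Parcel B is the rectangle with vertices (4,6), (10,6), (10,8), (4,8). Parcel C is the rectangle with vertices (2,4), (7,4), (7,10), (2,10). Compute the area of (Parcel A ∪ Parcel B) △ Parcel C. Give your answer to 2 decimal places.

|Parcel A ∪ Parcel B| = 18.
|(Parcel A ∪ Parcel B) ∩ Parcel C| = 10.
|(Parcel A ∪ Parcel B) △ Parcel C| = 18 + 30 − 20 = 28.00.

28.00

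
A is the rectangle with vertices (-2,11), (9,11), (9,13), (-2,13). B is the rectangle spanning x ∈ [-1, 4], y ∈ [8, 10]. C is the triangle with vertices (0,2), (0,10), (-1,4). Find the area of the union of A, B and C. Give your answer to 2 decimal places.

By inclusion–exclusion:
Individual areas: |A| = 22, |B| = 10, |C| = 4.
|A∩B| = 0 (no overlap).
|A∩C| = 0.
|B∩C| = 0.3333.
|A∩B∩C| = 0.
|A ∪ B ∪ C| = 36 − 0.3333 + 0 = 35.67.

35.67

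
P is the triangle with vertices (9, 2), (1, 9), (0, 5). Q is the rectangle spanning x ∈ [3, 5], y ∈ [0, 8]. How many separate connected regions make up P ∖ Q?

2

P ∖ Q splits into 2 disjoint pieces (area 4.3333, area 9.75).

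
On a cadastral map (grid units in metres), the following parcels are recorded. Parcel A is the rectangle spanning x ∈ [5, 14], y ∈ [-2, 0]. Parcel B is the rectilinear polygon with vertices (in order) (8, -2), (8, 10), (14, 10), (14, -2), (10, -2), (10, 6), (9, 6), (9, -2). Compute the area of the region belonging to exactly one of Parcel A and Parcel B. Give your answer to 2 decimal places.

|Parcel A| = 18, |Parcel B| = 64, |Parcel A∩Parcel B| = 10.
|Parcel A △ Parcel B| = |Parcel A| + |Parcel B| − 2·|Parcel A∩Parcel B| = 18 + 64 − 20 = 62.00.

62.00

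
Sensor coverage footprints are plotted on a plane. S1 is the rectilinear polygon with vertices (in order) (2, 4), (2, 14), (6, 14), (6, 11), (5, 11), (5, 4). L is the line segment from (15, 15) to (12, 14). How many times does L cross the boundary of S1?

The segment lies entirely outside S1 and never meets its boundary.

0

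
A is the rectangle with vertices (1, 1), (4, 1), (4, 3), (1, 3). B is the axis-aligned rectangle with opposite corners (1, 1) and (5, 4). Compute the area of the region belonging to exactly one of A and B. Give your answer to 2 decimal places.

|A∩B|: x∈[1,4], y∈[1,3] → 3·2 = 6.
|A △ B| = |A| + |B| − 2·|A∩B| = 6 + 12 − 12 = 6.00.

6.00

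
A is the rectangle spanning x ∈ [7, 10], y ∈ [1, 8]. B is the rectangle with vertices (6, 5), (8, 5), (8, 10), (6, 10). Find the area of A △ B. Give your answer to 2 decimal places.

|A∩B|: x∈[7,8], y∈[5,8] → 1·3 = 3.
|A △ B| = |A| + |B| − 2·|A∩B| = 21 + 10 − 6 = 25.00.

25.00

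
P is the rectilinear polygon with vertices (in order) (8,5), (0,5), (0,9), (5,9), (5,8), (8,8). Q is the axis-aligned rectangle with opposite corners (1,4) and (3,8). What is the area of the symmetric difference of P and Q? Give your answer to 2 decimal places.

|P| = 29, |Q| = 8, |P∩Q| = 6.
|P △ Q| = |P| + |Q| − 2·|P∩Q| = 29 + 8 − 12 = 25.00.

25.00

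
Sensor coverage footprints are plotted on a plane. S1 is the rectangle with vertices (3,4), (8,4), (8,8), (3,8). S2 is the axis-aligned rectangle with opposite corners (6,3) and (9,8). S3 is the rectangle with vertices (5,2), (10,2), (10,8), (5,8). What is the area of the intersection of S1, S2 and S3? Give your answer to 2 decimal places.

8.00

The intersection is the polygon with vertices (6,4), (6,8), (8,8), (8,4).
By the shoelace formula its area is 8.00.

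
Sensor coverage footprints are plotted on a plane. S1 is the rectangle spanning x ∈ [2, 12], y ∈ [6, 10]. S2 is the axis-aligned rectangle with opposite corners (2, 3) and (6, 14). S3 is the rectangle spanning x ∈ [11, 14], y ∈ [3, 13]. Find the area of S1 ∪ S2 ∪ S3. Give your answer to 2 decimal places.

94.00

By inclusion–exclusion:
Individual areas: |S1| = 40, |S2| = 44, |S3| = 30.
|S1∩S2|: x∈[2,6], y∈[6,10] → 4·4 = 16.
|S1∩S3|: x∈[11,12], y∈[6,10] → 1·4 = 4.
|S2∩S3| = 0 (no overlap).
|S1∩S2∩S3| = 0.
|S1 ∪ S2 ∪ S3| = 114 − 20 + 0 = 94.00.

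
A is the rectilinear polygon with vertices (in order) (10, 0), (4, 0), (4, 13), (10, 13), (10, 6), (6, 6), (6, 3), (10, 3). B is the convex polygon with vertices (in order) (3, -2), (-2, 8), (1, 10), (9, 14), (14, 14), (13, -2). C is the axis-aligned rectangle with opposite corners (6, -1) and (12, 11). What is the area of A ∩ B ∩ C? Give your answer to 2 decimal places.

32.00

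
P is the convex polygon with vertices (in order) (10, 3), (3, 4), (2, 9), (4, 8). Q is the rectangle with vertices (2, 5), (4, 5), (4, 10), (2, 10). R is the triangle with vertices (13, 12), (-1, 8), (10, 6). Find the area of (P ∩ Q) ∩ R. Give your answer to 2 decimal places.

2.20

The region (P ∩ Q) ∩ R is the polygon with vertices (4,8), (4,7.091), (2.321,7.396), (2.027,8.865), (2.182,8.909).
By the shoelace formula its area is 2.20.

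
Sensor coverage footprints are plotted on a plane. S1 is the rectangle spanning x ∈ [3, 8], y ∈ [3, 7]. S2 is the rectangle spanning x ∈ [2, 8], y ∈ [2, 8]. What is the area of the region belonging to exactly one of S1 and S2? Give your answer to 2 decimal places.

|S1∩S2|: x∈[3,8], y∈[3,7] → 5·4 = 20.
|S1 △ S2| = |S1| + |S2| − 2·|S1∩S2| = 20 + 36 − 40 = 16.00.

16.00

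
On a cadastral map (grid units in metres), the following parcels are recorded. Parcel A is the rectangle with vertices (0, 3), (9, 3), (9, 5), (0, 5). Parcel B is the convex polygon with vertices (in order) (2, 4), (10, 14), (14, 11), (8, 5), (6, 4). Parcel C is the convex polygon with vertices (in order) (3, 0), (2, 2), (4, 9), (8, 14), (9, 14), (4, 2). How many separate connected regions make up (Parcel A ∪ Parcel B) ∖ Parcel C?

(Parcel A ∪ Parcel B) ∖ Parcel C splits into 2 disjoint pieces (area 44.904, area 5.146).

2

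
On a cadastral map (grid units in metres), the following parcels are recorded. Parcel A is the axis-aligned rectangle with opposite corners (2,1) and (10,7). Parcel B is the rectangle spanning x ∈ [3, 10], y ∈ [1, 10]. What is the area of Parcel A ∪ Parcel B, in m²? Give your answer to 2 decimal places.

69.00

By inclusion–exclusion:
Individual areas: |Parcel A| = 48, |Parcel B| = 63.
|Parcel A∩Parcel B|: x∈[3,10], y∈[1,7] → 7·6 = 42.
|Parcel A ∪ Parcel B| = 111 − 42 = 69.00.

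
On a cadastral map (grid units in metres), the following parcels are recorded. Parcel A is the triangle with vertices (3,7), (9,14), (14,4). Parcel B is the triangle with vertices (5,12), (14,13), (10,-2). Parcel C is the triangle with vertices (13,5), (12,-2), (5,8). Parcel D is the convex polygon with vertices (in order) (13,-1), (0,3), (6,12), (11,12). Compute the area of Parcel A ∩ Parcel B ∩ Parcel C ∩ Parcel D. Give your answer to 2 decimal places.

5.42

The intersection is the polygon with vertices (7.194,5.856), (6.649,7.381), (11.97,5.386), (11.763,4.61).
By the shoelace formula its area is 5.42.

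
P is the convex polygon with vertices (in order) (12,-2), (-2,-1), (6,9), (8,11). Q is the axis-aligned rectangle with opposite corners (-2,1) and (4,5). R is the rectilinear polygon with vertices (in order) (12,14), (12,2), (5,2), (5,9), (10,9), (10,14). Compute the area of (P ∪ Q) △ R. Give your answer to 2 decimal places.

98.36

|P ∪ Q| = 103.8.
|(P ∪ Q) ∩ R| = 32.2212.
|(P ∪ Q) △ R| = 103.8 + 59 − 64.4423 = 98.36.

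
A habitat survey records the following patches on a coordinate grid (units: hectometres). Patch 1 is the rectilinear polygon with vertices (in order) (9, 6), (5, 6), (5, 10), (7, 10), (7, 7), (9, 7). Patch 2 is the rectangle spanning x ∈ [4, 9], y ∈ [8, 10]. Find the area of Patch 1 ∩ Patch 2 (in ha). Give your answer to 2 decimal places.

The intersection is the polygon with vertices (5,10), (7,10), (7,8), (5,8).
By the shoelace formula its area is 4.00.

4.00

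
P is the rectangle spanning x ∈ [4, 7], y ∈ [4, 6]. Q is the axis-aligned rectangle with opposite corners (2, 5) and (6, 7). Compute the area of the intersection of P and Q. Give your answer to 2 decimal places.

2.00

|P∩Q|: x∈[4,6], y∈[5,6] → 2·1 = 2.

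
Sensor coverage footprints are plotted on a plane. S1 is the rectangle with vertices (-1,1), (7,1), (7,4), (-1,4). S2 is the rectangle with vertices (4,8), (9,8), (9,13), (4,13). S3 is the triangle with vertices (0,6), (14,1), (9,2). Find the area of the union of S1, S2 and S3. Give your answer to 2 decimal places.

By inclusion–exclusion:
Individual areas: |S1| = 24, |S2| = 25, |S3| = 5.5.
|S1∩S2| = 0 (no overlap).
|S1∩S3| = 1.0389.
|S2∩S3| = 0.
|S1∩S2∩S3| = 0.
|S1 ∪ S2 ∪ S3| = 54.5 − 1.0389 + 0 = 53.46.

53.46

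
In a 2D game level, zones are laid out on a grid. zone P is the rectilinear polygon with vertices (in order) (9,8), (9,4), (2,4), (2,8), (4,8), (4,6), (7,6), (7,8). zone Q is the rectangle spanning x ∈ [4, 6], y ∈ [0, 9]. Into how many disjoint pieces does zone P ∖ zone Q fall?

2

zone P ∖ zone Q splits into 2 disjoint pieces (area 10, area 8).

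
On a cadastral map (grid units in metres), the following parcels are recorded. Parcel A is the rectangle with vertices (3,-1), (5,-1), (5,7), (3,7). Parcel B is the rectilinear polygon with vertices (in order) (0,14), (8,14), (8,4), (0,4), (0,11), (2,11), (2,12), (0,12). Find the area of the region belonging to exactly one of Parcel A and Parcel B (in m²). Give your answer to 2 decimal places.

82.00

|Parcel A| = 16, |Parcel B| = 78, |Parcel A∩Parcel B| = 6.
|Parcel A △ Parcel B| = |Parcel A| + |Parcel B| − 2·|Parcel A∩Parcel B| = 16 + 78 − 12 = 82.00.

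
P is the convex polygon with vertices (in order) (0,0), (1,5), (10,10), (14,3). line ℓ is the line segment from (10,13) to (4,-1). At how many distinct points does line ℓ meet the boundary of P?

2

The segment meets the boundary at (4.876,1.045), (8.312,9.062).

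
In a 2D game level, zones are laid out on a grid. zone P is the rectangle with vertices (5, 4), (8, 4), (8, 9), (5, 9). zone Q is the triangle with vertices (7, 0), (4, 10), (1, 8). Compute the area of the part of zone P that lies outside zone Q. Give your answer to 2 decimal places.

|zone P| = 15, |zone P∩zone Q| = 1.0667.
|zone P ∖ zone Q| = |zone P| − |zone P∩zone Q| = 15 − 1.0667 = 13.93.

13.93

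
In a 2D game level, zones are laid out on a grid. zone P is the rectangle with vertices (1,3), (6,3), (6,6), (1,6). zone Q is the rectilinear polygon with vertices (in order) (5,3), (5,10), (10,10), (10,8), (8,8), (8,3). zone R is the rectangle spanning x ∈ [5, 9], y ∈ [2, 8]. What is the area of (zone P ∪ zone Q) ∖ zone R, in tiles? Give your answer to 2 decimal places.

22.00

|zone P ∪ zone Q| = 37.
|(zone P ∪ zone Q) ∩ zone R| = 15.
|(zone P ∪ zone Q) ∖ zone R| = 37 − 15 = 22.00.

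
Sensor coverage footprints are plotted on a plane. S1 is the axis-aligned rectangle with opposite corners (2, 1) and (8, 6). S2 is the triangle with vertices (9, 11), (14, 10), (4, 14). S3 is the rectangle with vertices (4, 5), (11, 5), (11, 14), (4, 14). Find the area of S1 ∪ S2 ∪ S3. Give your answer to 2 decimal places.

89.90

By inclusion–exclusion:
Individual areas: |S1| = 30, |S2| = 5, |S3| = 63.
|S1∩S2| = 0.
|S1∩S3|: x∈[4,8], y∈[5,6] → 4·1 = 4.
|S2∩S3| = 4.1.
|S1∩S2∩S3| = 0.
|S1 ∪ S2 ∪ S3| = 98 − 8.1 + 0 = 89.90.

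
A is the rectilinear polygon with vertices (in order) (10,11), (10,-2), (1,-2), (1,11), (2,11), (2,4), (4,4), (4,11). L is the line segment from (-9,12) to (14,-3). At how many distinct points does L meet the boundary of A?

4

The segment meets the boundary at (10,-0.391), (3.267,4), (2,4.826), (1,5.478).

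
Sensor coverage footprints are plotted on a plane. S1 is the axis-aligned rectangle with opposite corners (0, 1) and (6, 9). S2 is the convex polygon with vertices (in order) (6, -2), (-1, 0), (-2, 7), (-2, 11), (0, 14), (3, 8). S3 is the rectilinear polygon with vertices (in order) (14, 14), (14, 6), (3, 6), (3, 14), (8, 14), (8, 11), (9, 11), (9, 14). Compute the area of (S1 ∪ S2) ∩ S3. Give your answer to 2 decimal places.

The region (S1 ∪ S2) ∩ S3 is the polygon with vertices (6,6), (3,6), (3,9), (6,9).
By the shoelace formula its area is 9.00.

9.00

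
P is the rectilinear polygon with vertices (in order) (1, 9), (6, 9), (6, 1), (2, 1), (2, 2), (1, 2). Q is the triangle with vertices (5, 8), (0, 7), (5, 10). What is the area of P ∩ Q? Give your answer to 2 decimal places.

3.97

The intersection is the polygon with vertices (5,9), (5,8), (1,7.2), (1,7.6), (3.333,9).
By the shoelace formula its area is 3.97.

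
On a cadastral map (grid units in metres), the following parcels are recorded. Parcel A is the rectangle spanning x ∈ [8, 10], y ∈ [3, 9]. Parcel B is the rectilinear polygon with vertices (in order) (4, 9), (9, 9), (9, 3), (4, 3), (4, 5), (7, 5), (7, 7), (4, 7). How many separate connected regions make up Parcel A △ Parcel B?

Parcel A △ Parcel B splits into 2 disjoint pieces (area 6, area 18).

2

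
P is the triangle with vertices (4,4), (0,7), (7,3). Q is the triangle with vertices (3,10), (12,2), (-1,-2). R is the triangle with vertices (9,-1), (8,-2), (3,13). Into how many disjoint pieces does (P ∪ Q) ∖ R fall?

(P ∪ Q) ∖ R splits into 2 disjoint pieces (area 48.3061, area 15.6833).

2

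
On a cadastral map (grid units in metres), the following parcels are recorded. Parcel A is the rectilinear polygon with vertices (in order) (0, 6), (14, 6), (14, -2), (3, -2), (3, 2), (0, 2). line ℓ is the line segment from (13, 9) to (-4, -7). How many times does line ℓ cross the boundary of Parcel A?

The segment meets the boundary at (3,-0.412), (9.812,6).

2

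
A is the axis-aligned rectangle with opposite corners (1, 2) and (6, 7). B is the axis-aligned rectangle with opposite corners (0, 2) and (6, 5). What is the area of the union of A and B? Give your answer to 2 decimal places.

By inclusion–exclusion:
Individual areas: |A| = 25, |B| = 18.
|A∩B|: x∈[1,6], y∈[2,5] → 5·3 = 15.
|A ∪ B| = 43 − 15 = 28.00.

28.00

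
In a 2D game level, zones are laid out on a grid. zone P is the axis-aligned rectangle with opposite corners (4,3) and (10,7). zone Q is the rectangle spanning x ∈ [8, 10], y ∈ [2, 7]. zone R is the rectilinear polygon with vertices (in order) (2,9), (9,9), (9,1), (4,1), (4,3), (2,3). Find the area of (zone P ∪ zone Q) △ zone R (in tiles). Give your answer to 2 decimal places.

|zone P ∪ zone Q| = 26.
|(zone P ∪ zone Q) ∩ zone R| = 21.
|(zone P ∪ zone Q) △ zone R| = 26 + 52 − 42 = 36.00.

36.00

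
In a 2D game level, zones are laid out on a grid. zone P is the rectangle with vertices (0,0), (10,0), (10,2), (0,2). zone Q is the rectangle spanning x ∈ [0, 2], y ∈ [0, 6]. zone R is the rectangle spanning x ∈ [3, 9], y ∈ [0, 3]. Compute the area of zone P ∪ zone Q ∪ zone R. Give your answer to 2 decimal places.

By inclusion–exclusion:
Individual areas: |zone P| = 20, |zone Q| = 12, |zone R| = 18.
|zone P∩zone Q|: x∈[0,2], y∈[0,2] → 2·2 = 4.
|zone P∩zone R|: x∈[3,9], y∈[0,2] → 6·2 = 12.
|zone Q∩zone R| = 0 (no overlap).
|zone P∩zone Q∩zone R| = 0.
|zone P ∪ zone Q ∪ zone R| = 50 − 16 + 0 = 34.00.

34.00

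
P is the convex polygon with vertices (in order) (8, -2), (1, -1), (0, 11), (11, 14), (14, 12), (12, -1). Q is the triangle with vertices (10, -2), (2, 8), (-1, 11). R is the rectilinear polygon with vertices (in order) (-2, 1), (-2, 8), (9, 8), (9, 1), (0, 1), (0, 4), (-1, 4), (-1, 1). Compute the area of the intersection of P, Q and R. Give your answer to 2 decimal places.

2.10

The intersection is the polygon with vertices (7.6,1), (7.462,1), (1.538,8), (2,8).
By the shoelace formula its area is 2.10.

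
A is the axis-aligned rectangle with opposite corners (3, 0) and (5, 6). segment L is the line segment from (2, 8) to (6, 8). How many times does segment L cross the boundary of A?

0

The segment lies entirely outside A and never meets its boundary.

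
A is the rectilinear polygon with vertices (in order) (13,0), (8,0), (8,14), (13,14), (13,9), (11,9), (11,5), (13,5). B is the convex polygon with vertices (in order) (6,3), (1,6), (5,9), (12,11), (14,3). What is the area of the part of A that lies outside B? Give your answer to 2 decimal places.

33.79

|A| = 62, |A∩B| = 28.2143.
|A ∖ B| = |A| − |A∩B| = 62 − 28.2143 = 33.79.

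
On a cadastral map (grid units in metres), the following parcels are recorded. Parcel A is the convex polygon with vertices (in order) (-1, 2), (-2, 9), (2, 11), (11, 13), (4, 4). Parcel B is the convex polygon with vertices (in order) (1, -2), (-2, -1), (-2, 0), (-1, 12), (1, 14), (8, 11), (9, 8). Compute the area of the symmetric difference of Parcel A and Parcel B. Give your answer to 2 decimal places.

55.78

|Parcel A| = 68, |Parcel B| = 109.5, |Parcel A∩Parcel B| = 60.8607.
|Parcel A △ Parcel B| = |Parcel A| + |Parcel B| − 2·|Parcel A∩Parcel B| = 68 + 109.5 − 121.7213 = 55.78.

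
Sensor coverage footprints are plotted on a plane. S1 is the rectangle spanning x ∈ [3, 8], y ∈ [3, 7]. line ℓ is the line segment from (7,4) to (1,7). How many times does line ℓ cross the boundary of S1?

The segment meets the boundary at (3,6).

1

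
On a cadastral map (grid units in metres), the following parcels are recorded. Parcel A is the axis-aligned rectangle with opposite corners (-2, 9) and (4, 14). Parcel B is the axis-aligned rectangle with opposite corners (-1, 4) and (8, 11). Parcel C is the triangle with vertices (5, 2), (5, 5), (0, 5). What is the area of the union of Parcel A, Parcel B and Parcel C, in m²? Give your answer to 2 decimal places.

86.33

By inclusion–exclusion:
Individual areas: |Parcel A| = 30, |Parcel B| = 63, |Parcel C| = 7.5.
|Parcel A∩Parcel B|: x∈[-1,4], y∈[9,11] → 5·2 = 10.
|Parcel A∩Parcel C| = 0.
|Parcel B∩Parcel C| = 4.1667.
|Parcel A∩Parcel B∩Parcel C| = 0.
|Parcel A ∪ Parcel B ∪ Parcel C| = 100.5 − 14.1667 + 0 = 86.33.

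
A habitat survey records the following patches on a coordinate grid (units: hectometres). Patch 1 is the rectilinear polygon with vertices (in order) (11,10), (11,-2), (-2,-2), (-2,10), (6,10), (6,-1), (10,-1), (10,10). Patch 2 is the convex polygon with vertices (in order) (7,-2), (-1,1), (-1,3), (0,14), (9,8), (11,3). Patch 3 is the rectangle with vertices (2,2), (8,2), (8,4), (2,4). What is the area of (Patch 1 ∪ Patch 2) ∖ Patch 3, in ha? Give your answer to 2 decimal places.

147.45

|Patch 1 ∪ Patch 2| = 159.4523.
|(Patch 1 ∪ Patch 2) ∩ Patch 3| = 12.
|(Patch 1 ∪ Patch 2) ∖ Patch 3| = 159.4523 − 12 = 147.45.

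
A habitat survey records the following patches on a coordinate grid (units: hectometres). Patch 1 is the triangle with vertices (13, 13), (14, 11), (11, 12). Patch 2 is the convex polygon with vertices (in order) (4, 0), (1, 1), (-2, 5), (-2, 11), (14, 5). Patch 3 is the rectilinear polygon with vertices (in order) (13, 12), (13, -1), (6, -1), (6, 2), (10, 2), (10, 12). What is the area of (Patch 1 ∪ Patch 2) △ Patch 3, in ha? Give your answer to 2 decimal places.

129.54

|Patch 1 ∪ Patch 2| = 95.
|(Patch 1 ∪ Patch 2) ∩ Patch 3| = 8.2292.
|(Patch 1 ∪ Patch 2) △ Patch 3| = 95 + 51 − 16.4583 = 129.54.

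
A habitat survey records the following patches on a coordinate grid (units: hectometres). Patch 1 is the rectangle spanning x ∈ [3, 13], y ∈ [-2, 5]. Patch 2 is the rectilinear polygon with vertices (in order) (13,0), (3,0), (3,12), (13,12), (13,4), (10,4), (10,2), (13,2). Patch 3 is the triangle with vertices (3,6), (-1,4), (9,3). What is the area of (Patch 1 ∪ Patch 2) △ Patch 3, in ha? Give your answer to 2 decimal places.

137.60

|Patch 1 ∪ Patch 2| = 140.
|(Patch 1 ∪ Patch 2) ∩ Patch 3| = 7.2.
|(Patch 1 ∪ Patch 2) △ Patch 3| = 140 + 12 − 14.4 = 137.60.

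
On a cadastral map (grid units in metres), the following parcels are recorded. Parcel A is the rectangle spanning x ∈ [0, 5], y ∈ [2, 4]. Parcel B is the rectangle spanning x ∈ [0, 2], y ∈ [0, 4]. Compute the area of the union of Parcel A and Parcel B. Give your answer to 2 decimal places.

14.00

By inclusion–exclusion:
Individual areas: |Parcel A| = 10, |Parcel B| = 8.
|Parcel A∩Parcel B|: x∈[0,2], y∈[2,4] → 2·2 = 4.
|Parcel A ∪ Parcel B| = 18 − 4 = 14.00.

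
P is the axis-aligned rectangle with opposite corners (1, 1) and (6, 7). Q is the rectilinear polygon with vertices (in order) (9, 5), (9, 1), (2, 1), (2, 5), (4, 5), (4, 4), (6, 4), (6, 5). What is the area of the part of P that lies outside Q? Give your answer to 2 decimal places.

16.00

|P| = 30, |P∩Q| = 14.
|P ∖ Q| = |P| − |P∩Q| = 30 − 14 = 16.00.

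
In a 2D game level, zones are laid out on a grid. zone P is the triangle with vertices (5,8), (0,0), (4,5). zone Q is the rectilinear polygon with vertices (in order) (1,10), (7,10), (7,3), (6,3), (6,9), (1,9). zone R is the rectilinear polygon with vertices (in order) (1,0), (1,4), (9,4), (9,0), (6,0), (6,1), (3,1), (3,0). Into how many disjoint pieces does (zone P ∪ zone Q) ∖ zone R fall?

3

(zone P ∪ zone Q) ∖ zone R splits into 3 disjoint pieces (area 2.1, area 0.175, area 11).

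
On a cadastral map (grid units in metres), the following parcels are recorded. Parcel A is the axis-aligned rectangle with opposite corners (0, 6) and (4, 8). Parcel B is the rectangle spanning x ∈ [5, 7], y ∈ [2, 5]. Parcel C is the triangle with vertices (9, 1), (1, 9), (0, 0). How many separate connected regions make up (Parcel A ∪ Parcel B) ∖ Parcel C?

(Parcel A ∪ Parcel B) ∖ Parcel C splits into 3 disjoint pieces (area 2, area 1.5556, area 2).

3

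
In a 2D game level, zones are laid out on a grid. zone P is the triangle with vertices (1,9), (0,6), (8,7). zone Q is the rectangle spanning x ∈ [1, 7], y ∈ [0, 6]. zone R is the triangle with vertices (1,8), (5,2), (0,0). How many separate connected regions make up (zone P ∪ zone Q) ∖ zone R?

(zone P ∪ zone Q) ∖ zone R splits into 2 disjoint pieces (area 10.1951, area 22.1333).

2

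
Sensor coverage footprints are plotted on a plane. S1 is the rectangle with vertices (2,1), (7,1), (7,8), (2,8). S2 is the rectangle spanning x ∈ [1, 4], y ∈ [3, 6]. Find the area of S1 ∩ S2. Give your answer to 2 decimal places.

|S1∩S2|: x∈[2,4], y∈[3,6] → 2·3 = 6.

6.00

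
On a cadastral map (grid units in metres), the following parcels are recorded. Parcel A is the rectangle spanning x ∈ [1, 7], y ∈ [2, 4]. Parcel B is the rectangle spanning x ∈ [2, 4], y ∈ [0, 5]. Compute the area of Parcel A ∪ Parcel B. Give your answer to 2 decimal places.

18.00

By inclusion–exclusion:
Individual areas: |Parcel A| = 12, |Parcel B| = 10.
|Parcel A∩Parcel B|: x∈[2,4], y∈[2,4] → 2·2 = 4.
|Parcel A ∪ Parcel B| = 22 − 4 = 18.00.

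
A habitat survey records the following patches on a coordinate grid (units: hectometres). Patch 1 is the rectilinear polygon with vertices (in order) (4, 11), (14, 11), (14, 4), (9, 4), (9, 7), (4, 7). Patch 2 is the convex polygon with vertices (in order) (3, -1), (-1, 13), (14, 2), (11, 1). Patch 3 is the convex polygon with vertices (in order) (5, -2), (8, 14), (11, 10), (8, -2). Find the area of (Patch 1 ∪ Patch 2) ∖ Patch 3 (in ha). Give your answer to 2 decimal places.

|Patch 1 ∪ Patch 2| = 133.3939.
|(Patch 1 ∪ Patch 2) ∩ Patch 3| = 36.4904.
|(Patch 1 ∪ Patch 2) ∖ Patch 3| = 133.3939 − 36.4904 = 96.90.

96.90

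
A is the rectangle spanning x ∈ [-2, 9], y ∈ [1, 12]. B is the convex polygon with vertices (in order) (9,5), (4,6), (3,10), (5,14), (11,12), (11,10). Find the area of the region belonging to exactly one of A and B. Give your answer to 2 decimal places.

|A| = 121, |B| = 51.5, |A∩B| = 35.5.
|A △ B| = |A| + |B| − 2·|A∩B| = 121 + 51.5 − 71 = 101.50.

101.50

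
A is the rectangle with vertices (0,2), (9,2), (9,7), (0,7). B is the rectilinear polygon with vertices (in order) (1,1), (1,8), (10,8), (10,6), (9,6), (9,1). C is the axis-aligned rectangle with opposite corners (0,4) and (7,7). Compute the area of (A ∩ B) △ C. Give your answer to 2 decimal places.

25.00

|A ∩ B| = 40.
|(A ∩ B) ∩ C| = 18.
|(A ∩ B) △ C| = 40 + 21 − 36 = 25.00.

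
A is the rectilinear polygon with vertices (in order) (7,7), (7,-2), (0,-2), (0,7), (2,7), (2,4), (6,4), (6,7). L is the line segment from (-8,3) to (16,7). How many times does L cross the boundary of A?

The segment meets the boundary at (7,5.5), (2,4.667), (0,4.333), (6,5.333).

4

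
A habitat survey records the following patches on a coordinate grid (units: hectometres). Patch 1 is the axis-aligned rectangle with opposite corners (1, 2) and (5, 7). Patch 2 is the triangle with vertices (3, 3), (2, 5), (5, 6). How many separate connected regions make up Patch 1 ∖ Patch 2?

1

Patch 1 ∖ Patch 2 is a single connected region.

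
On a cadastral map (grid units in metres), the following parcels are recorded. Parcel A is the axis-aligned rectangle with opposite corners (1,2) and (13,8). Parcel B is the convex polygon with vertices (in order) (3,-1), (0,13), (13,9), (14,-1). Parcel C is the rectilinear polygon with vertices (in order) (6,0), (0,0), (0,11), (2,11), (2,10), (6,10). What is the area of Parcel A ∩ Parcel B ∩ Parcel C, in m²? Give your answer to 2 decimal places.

25.71

The intersection is the polygon with vertices (2.357,2), (1.071,8), (6,8), (6,2).
By the shoelace formula its area is 25.71.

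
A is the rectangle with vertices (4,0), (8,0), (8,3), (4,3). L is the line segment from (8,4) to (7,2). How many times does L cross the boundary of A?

The segment meets the boundary at (7.5,3).

1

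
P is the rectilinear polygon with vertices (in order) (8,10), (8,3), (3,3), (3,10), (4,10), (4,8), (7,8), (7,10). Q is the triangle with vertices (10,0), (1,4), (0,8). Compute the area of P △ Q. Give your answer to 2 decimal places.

36.58

|P| = 29, |Q| = 16, |P∩Q| = 4.2111.
|P △ Q| = |P| + |Q| − 2·|P∩Q| = 29 + 16 − 8.4222 = 36.58.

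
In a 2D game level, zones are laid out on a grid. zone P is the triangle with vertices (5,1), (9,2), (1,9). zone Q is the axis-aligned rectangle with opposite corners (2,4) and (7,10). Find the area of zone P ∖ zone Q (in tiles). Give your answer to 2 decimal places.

|zone P| = 18, |zone P∩zone Q| = 7.4732.
|zone P ∖ zone Q| = |zone P| − |zone P∩zone Q| = 18 − 7.4732 = 10.53.

10.53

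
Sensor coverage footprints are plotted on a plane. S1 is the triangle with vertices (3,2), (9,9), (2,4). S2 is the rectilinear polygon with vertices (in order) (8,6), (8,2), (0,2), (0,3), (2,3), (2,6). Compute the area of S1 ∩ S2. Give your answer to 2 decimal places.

7.06

The intersection is the polygon with vertices (3,2), (2,4), (4.8,6), (6.429,6).
By the shoelace formula its area is 7.06.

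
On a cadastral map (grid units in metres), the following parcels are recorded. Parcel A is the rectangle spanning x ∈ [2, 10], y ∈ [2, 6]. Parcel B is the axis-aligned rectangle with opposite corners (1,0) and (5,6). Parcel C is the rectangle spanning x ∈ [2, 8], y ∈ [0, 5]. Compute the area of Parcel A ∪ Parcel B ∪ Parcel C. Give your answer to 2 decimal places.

By inclusion–exclusion:
Individual areas: |Parcel A| = 32, |Parcel B| = 24, |Parcel C| = 30.
|Parcel A∩Parcel B|: x∈[2,5], y∈[2,6] → 3·4 = 12.
|Parcel A∩Parcel C|: x∈[2,8], y∈[2,5] → 6·3 = 18.
|Parcel B∩Parcel C|: x∈[2,5], y∈[0,5] → 3·5 = 15.
|Parcel A∩Parcel B∩Parcel C| = 9.
|Parcel A ∪ Parcel B ∪ Parcel C| = 86 − 45 + 9 = 50.00.

50.00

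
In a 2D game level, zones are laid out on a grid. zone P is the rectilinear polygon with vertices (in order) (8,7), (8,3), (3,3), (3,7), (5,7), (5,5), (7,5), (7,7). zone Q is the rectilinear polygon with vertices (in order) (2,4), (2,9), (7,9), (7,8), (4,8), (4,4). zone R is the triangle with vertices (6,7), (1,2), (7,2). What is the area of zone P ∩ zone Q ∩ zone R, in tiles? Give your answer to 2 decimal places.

0.50

The intersection is the polygon with vertices (4,4), (3,4), (4,5).
By the shoelace formula its area is 0.50.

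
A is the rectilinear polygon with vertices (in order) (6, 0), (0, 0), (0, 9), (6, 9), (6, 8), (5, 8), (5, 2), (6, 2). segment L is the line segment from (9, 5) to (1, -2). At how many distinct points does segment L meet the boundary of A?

The segment meets the boundary at (3.286,0), (5.571,2).

2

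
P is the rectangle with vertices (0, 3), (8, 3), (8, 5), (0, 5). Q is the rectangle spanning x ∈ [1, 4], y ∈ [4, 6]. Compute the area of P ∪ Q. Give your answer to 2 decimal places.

By inclusion–exclusion:
Individual areas: |P| = 16, |Q| = 6.
|P∩Q|: x∈[1,4], y∈[4,5] → 3·1 = 3.
|P ∪ Q| = 22 − 3 = 19.00.

19.00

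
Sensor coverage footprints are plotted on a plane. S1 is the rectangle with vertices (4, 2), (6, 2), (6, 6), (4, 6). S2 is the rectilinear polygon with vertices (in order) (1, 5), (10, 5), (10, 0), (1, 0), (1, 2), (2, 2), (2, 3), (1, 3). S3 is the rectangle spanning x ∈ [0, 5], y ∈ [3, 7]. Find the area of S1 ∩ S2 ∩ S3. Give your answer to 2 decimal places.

The intersection is the polygon with vertices (4,5), (5,5), (5,3), (4,3).
By the shoelace formula its area is 2.00.

2.00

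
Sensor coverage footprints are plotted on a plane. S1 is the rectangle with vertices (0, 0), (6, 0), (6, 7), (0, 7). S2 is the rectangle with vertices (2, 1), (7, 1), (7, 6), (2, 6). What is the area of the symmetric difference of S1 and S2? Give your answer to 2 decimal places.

|S1∩S2|: x∈[2,6], y∈[1,6] → 4·5 = 20.
|S1 △ S2| = |S1| + |S2| − 2·|S1∩S2| = 42 + 25 − 40 = 27.00.

27.00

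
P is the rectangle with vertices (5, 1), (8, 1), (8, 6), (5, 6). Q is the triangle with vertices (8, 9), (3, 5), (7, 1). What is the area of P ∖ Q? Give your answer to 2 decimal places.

|P| = 15, |P∩Q| = 9.5625.
|P ∖ Q| = |P| − |P∩Q| = 15 − 9.5625 = 5.44.

5.44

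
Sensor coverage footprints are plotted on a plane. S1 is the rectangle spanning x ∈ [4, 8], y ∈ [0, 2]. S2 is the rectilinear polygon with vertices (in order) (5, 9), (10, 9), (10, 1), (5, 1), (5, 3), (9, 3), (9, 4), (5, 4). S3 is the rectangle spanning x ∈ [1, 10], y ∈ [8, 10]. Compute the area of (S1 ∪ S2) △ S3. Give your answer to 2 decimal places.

|S1 ∪ S2| = 41.
|(S1 ∪ S2) ∩ S3| = 5.
|(S1 ∪ S2) △ S3| = 41 + 18 − 10 = 49.00.

49.00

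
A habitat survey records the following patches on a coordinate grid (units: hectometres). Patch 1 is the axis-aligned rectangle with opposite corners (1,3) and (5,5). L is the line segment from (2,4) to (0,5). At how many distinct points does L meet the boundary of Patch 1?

The segment meets the boundary at (1,4.5).

1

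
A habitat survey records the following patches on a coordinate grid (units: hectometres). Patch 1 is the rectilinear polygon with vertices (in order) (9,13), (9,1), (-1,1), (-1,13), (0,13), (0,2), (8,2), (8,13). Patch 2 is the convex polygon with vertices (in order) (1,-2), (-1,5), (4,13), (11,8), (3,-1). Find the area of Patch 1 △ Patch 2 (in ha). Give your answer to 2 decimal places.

|Patch 1| = 32, |Patch 2| = 90.5, |Patch 1∩Patch 2| = 12.3347.
|Patch 1 △ Patch 2| = |Patch 1| + |Patch 2| − 2·|Patch 1∩Patch 2| = 32 + 90.5 − 24.6694 = 97.83.

97.83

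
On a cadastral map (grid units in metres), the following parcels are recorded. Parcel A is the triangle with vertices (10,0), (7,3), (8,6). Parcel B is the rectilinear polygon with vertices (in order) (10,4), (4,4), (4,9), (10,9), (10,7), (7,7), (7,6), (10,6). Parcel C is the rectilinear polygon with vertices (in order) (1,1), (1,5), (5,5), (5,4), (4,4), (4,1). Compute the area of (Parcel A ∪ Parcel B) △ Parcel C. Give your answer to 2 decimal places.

42.67

|Parcel A ∪ Parcel B| = 31.6667.
|(Parcel A ∪ Parcel B) ∩ Parcel C| = 1.
|(Parcel A ∪ Parcel B) △ Parcel C| = 31.6667 + 13 − 2 = 42.67.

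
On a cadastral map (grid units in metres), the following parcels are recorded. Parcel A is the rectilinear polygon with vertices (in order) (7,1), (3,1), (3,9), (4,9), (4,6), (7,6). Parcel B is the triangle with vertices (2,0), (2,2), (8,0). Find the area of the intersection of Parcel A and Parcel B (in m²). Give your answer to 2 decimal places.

0.67

The intersection is the polygon with vertices (3,1), (3,1.667), (5,1).
By the shoelace formula its area is 0.67.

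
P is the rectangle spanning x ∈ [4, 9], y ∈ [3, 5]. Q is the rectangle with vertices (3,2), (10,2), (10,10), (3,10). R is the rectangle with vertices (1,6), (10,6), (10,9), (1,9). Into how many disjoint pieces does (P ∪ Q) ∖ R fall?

(P ∪ Q) ∖ R splits into 2 disjoint pieces (area 28, area 7).

2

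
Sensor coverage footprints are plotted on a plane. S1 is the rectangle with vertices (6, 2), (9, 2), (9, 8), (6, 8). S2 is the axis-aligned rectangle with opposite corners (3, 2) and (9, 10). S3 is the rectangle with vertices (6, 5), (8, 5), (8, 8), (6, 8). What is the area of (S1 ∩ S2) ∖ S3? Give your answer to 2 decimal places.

12.00

|S1 ∩ S2| = 18.
|(S1 ∩ S2) ∩ S3| = 6.
|(S1 ∩ S2) ∖ S3| = 18 − 6 = 12.00.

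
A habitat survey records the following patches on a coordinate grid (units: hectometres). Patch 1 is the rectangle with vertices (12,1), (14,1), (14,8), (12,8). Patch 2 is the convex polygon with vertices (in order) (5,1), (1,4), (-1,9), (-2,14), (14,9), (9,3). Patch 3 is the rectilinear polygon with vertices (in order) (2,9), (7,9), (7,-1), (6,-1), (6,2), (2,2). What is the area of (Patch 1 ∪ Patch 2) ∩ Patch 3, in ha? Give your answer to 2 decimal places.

The region (Patch 1 ∪ Patch 2) ∩ Patch 3 is the polygon with vertices (6,1.5), (6,2), (3.667,2), (2,3.25), (2,9), (7,9), (7,2).
By the shoelace formula its area is 34.21.

34.21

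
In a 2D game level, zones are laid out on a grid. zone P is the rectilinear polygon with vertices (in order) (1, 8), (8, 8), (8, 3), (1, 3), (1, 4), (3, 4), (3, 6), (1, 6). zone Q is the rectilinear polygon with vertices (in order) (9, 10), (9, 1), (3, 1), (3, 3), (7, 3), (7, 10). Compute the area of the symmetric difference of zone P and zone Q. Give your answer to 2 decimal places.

|zone P| = 31, |zone Q| = 26, |zone P∩zone Q| = 5.
|zone P △ zone Q| = |zone P| + |zone Q| − 2·|zone P∩zone Q| = 31 + 26 − 10 = 47.00.

47.00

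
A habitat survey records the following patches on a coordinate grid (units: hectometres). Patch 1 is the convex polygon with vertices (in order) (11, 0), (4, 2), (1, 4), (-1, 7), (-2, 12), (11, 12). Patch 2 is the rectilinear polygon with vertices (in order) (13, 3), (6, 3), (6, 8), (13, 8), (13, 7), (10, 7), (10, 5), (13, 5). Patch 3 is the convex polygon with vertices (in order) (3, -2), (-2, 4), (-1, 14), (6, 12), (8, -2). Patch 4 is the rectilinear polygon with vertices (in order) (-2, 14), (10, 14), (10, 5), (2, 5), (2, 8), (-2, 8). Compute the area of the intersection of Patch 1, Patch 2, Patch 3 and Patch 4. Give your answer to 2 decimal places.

2.36

The intersection is the polygon with vertices (6,8), (6.571,8), (7,5), (6,5).
By the shoelace formula its area is 2.36.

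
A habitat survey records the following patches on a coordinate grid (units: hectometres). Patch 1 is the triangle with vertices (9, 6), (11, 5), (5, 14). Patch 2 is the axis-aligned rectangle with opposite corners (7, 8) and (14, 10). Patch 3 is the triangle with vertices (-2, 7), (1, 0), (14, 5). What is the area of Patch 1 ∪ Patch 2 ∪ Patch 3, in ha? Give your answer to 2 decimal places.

By inclusion–exclusion:
Individual areas: |Patch 1| = 6, |Patch 2| = 14, |Patch 3| = 53.
|Patch 1∩Patch 2| = 1.6667.
|Patch 1∩Patch 3| = 0.1364.
|Patch 2∩Patch 3| = 0.
|Patch 1∩Patch 2∩Patch 3| = 0.
|Patch 1 ∪ Patch 2 ∪ Patch 3| = 73 − 1.803 + 0 = 71.20.

71.20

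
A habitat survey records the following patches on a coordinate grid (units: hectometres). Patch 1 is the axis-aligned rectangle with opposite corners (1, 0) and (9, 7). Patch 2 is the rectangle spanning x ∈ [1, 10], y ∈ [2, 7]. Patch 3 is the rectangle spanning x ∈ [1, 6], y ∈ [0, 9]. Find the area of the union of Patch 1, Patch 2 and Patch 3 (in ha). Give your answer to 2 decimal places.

By inclusion–exclusion:
Individual areas: |Patch 1| = 56, |Patch 2| = 45, |Patch 3| = 45.
|Patch 1∩Patch 2|: x∈[1,9], y∈[2,7] → 8·5 = 40.
|Patch 1∩Patch 3|: x∈[1,6], y∈[0,7] → 5·7 = 35.
|Patch 2∩Patch 3|: x∈[1,6], y∈[2,7] → 5·5 = 25.
|Patch 1∩Patch 2∩Patch 3| = 25.
|Patch 1 ∪ Patch 2 ∪ Patch 3| = 146 − 100 + 25 = 71.00.

71.00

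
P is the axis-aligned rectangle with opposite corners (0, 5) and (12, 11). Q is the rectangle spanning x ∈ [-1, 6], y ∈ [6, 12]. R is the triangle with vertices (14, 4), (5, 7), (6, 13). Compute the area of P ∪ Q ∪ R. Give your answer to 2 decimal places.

By inclusion–exclusion:
Individual areas: |P| = 72, |Q| = 42, |R| = 28.5.
|P∩Q|: x∈[0,6], y∈[6,11] → 6·5 = 30.
|P∩R| = 24.6389.
|Q∩R| = 3.0833.
|P∩Q∩R| = 2.8333.
|P ∪ Q ∪ R| = 142.5 − 57.7222 + 2.8333 = 87.61.

87.61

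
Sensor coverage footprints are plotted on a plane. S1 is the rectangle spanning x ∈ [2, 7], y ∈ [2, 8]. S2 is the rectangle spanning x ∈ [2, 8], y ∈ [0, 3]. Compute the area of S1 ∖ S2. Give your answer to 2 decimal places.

|S1∩S2|: x∈[2,7], y∈[2,3] → 5·1 = 5.
|S1| = 30.
|S1 ∖ S2| = |S1| − |S1∩S2| = 30 − 5 = 25.00.

25.00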